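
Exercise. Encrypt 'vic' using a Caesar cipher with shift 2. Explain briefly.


Shift each letter by 2: v -> x, i -> k, c -> e. Result: 'xke'.

xke


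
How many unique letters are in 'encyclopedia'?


Unique letters in 'encyclopedia': {a, c, d, e, i, l, n, o, p, y} = 10 distinct letters.

10


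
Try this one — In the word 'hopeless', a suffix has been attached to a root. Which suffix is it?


The word 'hopeless' = 'hope' (root) + '-less' (suffix). The suffix is '-less'.

less


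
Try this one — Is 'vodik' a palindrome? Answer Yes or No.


Forward: 'vodik'
Reversed: 'kidov'
They differ.

No


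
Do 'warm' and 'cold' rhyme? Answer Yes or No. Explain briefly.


Rime (stressed vowel + following sounds) of 'warm': -arm = /ɔːrm/
Rime of 'cold': -old = /oʊld/
/ɔːrm/ and /oʊld/ are different ending sounds, so the words do not rhyme.

No


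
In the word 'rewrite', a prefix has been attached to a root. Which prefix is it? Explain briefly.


The word 'rewrite' = 're' (prefix) + 'write' (root). The prefix is 're'.

re


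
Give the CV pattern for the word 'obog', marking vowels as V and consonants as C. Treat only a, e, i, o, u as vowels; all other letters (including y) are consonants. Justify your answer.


Letter mapping: o = V, b = C, o = V, g = C.

VCVC


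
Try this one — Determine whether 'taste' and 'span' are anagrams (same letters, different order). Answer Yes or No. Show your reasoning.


Sorted letters of 'taste': 'aestt'
Sorted letters of 'span': 'anps'
They do not match.

No


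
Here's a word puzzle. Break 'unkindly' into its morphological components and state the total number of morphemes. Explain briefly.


Step 1: Identify prefix: 'un' (meaning: not/reverse)
Step 2: Identify root: 'kind'
Step 3: Identify suffix(es): 'ly'
Decomposition: un- (prefix: not/reverse) + kind (root) + -ly (suffix: in manner of)
Total morphemes: 3

3 morphemes (un- (prefix: not/reverse) + kind (root) + -ly (suffix: in manner of))


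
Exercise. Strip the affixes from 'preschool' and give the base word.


Remove prefix 'pre' from 'preschool' to get root 'school'.

school


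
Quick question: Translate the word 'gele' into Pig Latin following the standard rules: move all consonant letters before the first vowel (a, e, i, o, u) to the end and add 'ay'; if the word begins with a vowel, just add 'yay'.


'gele': move consonant cluster 'g' to end and add 'ay': 'elegay'.

elegay


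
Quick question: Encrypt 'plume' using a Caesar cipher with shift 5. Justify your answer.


Shift each letter by 5: p -> u, l -> q, u -> z, m -> r, e -> j. Result: 'uqzrj'.

uqzrj


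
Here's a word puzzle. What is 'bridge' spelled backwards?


Reverse 'bridge' character by character: 'egdirb'.

egdirb


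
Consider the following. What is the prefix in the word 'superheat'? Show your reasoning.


The word 'superheat' = 'super' (prefix) + 'heat' (root). The prefix is 'super'.

super


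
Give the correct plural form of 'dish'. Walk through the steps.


Apply rule: Add -es (sibilant/fricative ending). 'dish' becomes 'dishes'.

dishes


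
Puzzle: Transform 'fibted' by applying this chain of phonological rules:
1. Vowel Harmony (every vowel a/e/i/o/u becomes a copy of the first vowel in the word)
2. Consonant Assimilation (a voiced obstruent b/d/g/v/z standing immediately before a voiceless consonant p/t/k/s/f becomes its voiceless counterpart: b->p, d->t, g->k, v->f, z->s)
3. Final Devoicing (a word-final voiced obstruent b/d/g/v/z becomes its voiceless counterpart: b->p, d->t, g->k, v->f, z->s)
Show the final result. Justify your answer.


Starting form: 'fibted'
Rule 1: Vowel Harmony: all vowels become 'i' (matching first vowel). 'fibted' -> 'fibtid'
Rule 2: Consonant Assimilation: voiced obstruent before voiceless consonant becomes voiceless ('bt' -> 'pt'). 'fibtid' -> 'fiptid'
Rule 3: Final Devoicing: word-final voiced obstruent 'd' becomes voiceless 't'. 'fiptid' -> 'fiptit'
Final form: 'fiptit'

fiptit


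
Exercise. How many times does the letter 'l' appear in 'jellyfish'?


Letter 'l' in 'jellyfish': found at position(s) 3, 4 = 2 occurrence(s).

2


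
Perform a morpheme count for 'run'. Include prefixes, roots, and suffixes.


Decomposition: run (free morpheme) = 1 morpheme(s)

1 morphemes


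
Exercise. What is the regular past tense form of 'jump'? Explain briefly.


Apply rule: Add -ed. 'jump' becomes 'jumped'.

jumped


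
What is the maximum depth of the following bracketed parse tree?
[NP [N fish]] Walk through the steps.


Count bracket nesting levels:
'[' at pos 0: depth = 1
'[' at pos 4: depth = 2
Maximum depth reached: 2

2


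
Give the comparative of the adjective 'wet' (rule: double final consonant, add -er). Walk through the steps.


Apply comparative formation (double final consonant, add -er): 'wet' -> 'wetter'.

wetter


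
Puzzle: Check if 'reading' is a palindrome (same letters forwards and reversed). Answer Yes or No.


Forward: 'reading'
Reversed: 'gnidaer'
They differ.

No


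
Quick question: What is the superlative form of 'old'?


Apply superlative formation (add -est): 'old' -> 'oldest'.

oldest


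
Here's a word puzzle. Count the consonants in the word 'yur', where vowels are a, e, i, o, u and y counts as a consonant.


Consonants in 'yur': y, r = 2 consonants.

2


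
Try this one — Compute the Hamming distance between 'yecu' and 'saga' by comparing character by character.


Alignment:
Position 1: 'y' vs 's' = DIFFER
Position 2: 'e' vs 'a' = DIFFER
Position 3: 'c' vs 'g' = DIFFER
Position 4: 'u' vs 'a' = DIFFER
Total differences: 4

4


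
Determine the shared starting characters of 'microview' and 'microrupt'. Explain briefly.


Compare from the start: 5 characters match: 'micro'. Mismatch at position 6: 'v' vs 'r'.

micro


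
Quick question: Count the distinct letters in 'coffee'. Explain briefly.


Unique letters in 'coffee': {c, e, f, o} = 4 distinct letters.

4


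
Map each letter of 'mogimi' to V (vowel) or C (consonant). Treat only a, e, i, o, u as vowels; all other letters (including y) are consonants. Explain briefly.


Letter mapping: m = C, o = V, g = C, i = V, m = C, i = V.

CVCVCV


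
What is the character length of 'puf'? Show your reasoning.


Spell out 'puf' and number each letter: p(1), u(2), f(3). Total: 3 letters.

3


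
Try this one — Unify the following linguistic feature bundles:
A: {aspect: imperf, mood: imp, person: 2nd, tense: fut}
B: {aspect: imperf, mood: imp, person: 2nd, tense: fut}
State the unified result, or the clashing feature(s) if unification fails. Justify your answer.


Compare features:
aspect: A=imperf vs B=imperf -> unified: imperf
mood: A=imp vs B=imp -> unified: imp
person: A=2nd vs B=2nd -> unified: 2nd
tense: A=fut vs B=fut -> unified: fut
No clashes found.

Unified: {aspect: imperf, mood: imp, person: 2nd, tense: fut}


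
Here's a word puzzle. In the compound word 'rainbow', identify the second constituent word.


Split 'rainbow' into 'rain' + 'bow'. The second part is 'bow'.

bow


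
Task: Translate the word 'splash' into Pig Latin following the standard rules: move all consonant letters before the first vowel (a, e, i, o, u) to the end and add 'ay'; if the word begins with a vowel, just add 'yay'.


'splash': move consonant cluster 'spl' to end and add 'ay': 'ashsplay'.

ashsplay


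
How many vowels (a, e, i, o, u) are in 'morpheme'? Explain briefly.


Vowels in 'morpheme': o, e, e = 3 vowels.

3


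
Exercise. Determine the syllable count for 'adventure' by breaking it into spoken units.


Break 'adventure' into syllables: ad-ven-ture -> ad | ven | ture = 3 syllables

3 syllables


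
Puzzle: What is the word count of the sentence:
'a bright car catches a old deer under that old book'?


Split into words: a | bright | car | catches | a | old | deer | under | that | old | book = 11 words.

11


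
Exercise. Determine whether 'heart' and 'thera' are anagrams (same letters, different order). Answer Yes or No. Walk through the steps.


Sorted letters of 'heart': 'aehrt'
Sorted letters of 'thera': 'aehrt'
They match.

Yes


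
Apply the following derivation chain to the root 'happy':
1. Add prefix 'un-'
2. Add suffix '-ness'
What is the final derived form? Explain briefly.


Step 1: Add prefix 'un-' to 'happy' = 'unhappy'
Step 2: Add suffix '-ness' to 'unhappy' = 'unhappiness'

unhappiness


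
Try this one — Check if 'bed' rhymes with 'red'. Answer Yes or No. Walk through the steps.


Rime (stressed vowel + following sounds) of 'bed': -ed = /ɛd/
Rime of 'red': -ed = /ɛd/
/ɛd/ and /ɛd/ are the same ending sound, so the words rhyme.

Yes


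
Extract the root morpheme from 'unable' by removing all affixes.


Remove prefix 'un' from 'unable' to get root 'able'.

able


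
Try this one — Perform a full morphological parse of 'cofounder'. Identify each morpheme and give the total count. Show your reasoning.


Step 1: Identify prefix: 'co' (meaning: together)
Step 2: Identify root: 'found'
Step 3: Identify suffix(es): 'er'
Decomposition: co- (prefix: together) + found (root) + -er (suffix: one who)
Total morphemes: 3

3 morphemes (co- (prefix: together) + found (root) + -er (suffix: one who))


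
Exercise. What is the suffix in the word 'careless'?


The word 'careless' = 'care' (root) + '-less' (suffix). The suffix is '-less'.

less


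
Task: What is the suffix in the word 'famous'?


The word 'famous' = 'fame' (root) + '-ous' (suffix). The suffix is '-ous'.

ous


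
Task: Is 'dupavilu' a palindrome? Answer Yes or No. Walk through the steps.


Forward: 'dupavilu'
Reversed: 'ulivapud'
They differ.

No


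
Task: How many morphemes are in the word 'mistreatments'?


Decomposition: mis- (prefix) + treat (root) + -ment (suffix) + -s (plural) = 4 morpheme(s)

4 morphemes


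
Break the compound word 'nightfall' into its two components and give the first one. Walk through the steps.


Split 'nightfall' into 'night' + 'fall'. The first part is 'night'.

night


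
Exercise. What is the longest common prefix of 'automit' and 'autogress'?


Compare from the start: 4 characters match: 'auto'. Mismatch at position 5: 'm' vs 'g'.

auto


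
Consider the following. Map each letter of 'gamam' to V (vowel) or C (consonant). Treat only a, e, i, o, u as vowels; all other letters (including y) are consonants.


Letter mapping: g = C, a = V, m = C, a = V, m = C.

CVCVC


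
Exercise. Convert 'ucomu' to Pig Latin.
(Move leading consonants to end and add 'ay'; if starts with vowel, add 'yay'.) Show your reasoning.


'ucomu' starts with a vowel, so add 'yay': 'ucomuyay'.

ucomuyay


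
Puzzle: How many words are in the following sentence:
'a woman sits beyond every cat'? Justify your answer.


Split into words: a | woman | sits | beyond | every | cat = 6 words.

6


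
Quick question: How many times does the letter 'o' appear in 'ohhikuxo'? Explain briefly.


Letter 'o' in 'ohhikuxo': found at position(s) 1, 8 = 2 occurrence(s).

2


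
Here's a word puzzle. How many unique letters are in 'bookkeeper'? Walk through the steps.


Unique letters in 'bookkeeper': {b, e, k, o, p, r} = 6 distinct letters.

6


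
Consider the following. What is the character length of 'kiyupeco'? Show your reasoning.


Spell out 'kiyupeco' and number each letter: k(1), i(2), y(3), u(4), p(5), e(6), c(7), o(8). Total: 8 letters.

8


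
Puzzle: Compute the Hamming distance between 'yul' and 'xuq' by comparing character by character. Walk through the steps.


Alignment:
Position 1: 'y' vs 'x' = DIFFER
Position 2: 'u' vs 'u' = match
Position 3: 'l' vs 'q' = DIFFER
Total differences: 2

2


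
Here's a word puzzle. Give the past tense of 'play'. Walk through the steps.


Apply rule: Add -ed. 'play' becomes 'played'.

played


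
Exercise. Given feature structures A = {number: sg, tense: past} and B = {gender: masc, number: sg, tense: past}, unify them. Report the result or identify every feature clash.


Compare features:
gender: A=_ vs B=masc -> unified: masc
number: A=sg vs B=sg -> unified: sg
tense: A=past vs B=past -> unified: past
No clashes found.

Unified: {gender: masc, number: sg, tense: past}


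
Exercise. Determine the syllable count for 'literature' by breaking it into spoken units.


Break 'literature' into syllables: lit-er-a-ture -> lit | er | a | ture = 4 syllables

4 syllables


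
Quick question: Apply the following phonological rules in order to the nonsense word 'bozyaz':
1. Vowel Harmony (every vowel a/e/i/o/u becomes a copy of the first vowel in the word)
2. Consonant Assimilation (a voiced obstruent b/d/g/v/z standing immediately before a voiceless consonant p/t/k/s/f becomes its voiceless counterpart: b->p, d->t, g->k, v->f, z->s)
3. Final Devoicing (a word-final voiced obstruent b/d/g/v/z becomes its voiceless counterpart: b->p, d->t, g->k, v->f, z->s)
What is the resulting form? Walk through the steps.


Starting form: 'bozyaz'
Rule 1: Vowel Harmony: all vowels become 'o' (matching first vowel). 'bozyaz' -> 'bozyoz'
Rule 2: Consonant Assimilation: no voiced obstruent (b/d/g/v/z) stands immediately before a voiceless consonant (p/t/k/s/f). No change.
Rule 3: Final Devoicing: word-final voiced obstruent 'z' becomes voiceless 's'. 'bozyoz' -> 'bozyos'
Final form: 'bozyos'

bozyos


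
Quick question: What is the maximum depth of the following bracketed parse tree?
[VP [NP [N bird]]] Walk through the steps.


Count bracket nesting levels:
'[' at pos 0: depth = 1
'[' at pos 4: depth = 2
'[' at pos 8: depth = 3
Maximum depth reached: 3

3


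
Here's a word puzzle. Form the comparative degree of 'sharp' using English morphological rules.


Apply comparative formation (add -er): 'sharp' -> 'sharper'.

sharper


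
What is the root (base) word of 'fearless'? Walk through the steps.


Remove suffix '-less' from 'fearless' to get root 'fear'.

fear


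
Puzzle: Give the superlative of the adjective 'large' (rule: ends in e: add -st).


Apply superlative formation (ends in e: add -st): 'large' -> 'largest'.

largest


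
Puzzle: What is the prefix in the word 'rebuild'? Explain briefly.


The word 'rebuild' = 're' (prefix) + 'build' (root). The prefix is 're'.

re


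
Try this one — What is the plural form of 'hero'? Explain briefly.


Apply rule: Add -es (consonant + o). 'hero' becomes 'heroes'.

heroes


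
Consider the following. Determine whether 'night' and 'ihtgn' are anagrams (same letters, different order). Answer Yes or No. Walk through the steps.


Sorted letters of 'night': 'ghint'
Sorted letters of 'ihtgn': 'ghint'
They match.

Yes


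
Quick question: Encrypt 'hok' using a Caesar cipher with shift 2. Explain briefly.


Shift each letter by 2: h -> j, o -> q, k -> m. Result: 'jqm'.

jqm


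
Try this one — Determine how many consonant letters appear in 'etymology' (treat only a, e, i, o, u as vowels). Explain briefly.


Consonants in 'etymology': t, y, m, l, g, y = 6 consonants.

6


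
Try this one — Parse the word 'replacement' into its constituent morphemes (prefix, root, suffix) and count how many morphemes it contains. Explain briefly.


Step 1: Identify prefix: 're' (meaning: again)
Step 2: Identify root: 'place'
Step 3: Identify suffix(es): 'ment'
Decomposition: re- (prefix: again) + place (root) + -ment (suffix: action/result)
Total morphemes: 3

3 morphemes (re- (prefix: again) + place (root) + -ment (suffix: action/result))


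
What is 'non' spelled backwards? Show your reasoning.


Reverse 'non' character by character: 'non'.

non


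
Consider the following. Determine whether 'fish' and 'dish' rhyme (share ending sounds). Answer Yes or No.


Rime (stressed vowel + following sounds) of 'fish': -ish = /ɪʃ/
Rime of 'dish': -ish = /ɪʃ/
/ɪʃ/ and /ɪʃ/ are the same ending sound, so the words rhyme.

Yes


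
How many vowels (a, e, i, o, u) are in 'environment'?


Vowels in 'environment': e, i, o, e = 4 vowels.

4


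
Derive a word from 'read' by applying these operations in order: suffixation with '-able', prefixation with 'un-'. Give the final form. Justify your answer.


Step 1: Add suffix '-able' to 'read' = 'readable'
Step 2: Add prefix 'un-' to 'readable' = 'unreadable'

unreadable


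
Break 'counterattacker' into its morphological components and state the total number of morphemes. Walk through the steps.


Step 1: Identify prefix: 'counter' (meaning: against)
Step 2: Identify root: 'attack'
Step 3: Identify suffix(es): 'er'
Decomposition: counter- (prefix: against) + attack (root) + -er (suffix: one who)
Total morphemes: 3

3 morphemes (counter- (prefix: against) + attack (root) + -er (suffix: one who))


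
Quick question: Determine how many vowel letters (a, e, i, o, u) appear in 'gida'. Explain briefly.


Vowels in 'gida': i, a = 2 vowels.

2


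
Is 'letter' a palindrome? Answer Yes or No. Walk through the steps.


Forward: 'letter'
Reversed: 'rettel'
They differ.

No


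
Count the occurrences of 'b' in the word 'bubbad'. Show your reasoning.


Letter 'b' in 'bubbad': found at position(s) 1, 3, 4 = 3 occurrence(s).

3


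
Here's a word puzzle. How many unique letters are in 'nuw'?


Unique letters in 'nuw': {n, u, w} = 3 distinct letters.

3


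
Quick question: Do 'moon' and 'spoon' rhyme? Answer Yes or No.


Rime (stressed vowel + following sounds) of 'moon': -oon = /uːn/
Rime of 'spoon': -oon = /uːn/
/uːn/ and /uːn/ are the same ending sound, so the words rhyme.

Yes


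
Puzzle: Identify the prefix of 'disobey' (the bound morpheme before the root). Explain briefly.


The word 'disobey' = 'dis' (prefix) + 'obey' (root). The prefix is 'dis'.

dis


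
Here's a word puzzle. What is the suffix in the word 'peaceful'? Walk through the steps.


The word 'peaceful' = 'peace' (root) + '-ful' (suffix). The suffix is '-ful'.

ful


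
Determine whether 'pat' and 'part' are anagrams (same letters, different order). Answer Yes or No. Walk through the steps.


Sorted letters of 'pat': 'apt'
Sorted letters of 'part': 'aprt'
They do not match.

No


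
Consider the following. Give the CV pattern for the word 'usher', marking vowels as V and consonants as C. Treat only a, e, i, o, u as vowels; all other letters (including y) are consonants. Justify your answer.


Letter mapping: u = V, s = C, h = C, e = V, r = C.

VCCVC


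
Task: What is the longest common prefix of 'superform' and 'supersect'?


Compare from the start: 5 characters match: 'super'. Mismatch at position 6: 'f' vs 's'.

super


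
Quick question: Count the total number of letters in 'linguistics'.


Spell out 'linguistics' and number each letter: l(1), i(2), n(3), g(4), u(5), i(6), s(7), t(8), i(9), c(10), s(11). Total: 11 letters.

11


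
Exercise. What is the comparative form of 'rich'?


Apply comparative formation (add -er): 'rich' -> 'richer'.

richer


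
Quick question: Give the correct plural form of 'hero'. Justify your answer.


Apply rule: Add -es (consonant + o). 'hero' becomes 'heroes'.

heroes


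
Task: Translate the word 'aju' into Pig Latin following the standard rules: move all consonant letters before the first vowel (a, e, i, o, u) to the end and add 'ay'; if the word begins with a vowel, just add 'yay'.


'aju' starts with a vowel, so add 'yay': 'ajuyay'.

ajuyay


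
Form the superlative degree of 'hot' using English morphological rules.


Apply superlative formation (double final consonant, add -est): 'hot' -> 'hottest'.

hottest


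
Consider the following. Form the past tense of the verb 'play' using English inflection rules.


Apply rule: Add -ed. 'play' becomes 'played'.

played


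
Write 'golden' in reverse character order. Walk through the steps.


Reverse 'golden' character by character: 'nedlog'.

nedlog


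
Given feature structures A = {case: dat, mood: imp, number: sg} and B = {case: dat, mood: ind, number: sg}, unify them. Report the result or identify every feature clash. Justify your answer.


Compare features:
case: A=dat vs B=dat -> unified: dat
mood: A=imp vs B=ind -> CLASH
number: A=sg vs B=sg -> unified: sg
Clash detected on feature 'mood' (imp vs ind); unification fails.

CLASH on 'mood' (imp vs ind)


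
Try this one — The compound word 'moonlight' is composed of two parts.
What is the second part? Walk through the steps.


Split 'moonlight' into 'moon' + 'light'. The second part is 'light'.

light


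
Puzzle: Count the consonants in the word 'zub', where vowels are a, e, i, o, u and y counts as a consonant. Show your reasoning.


Consonants in 'zub': z, b = 2 consonants.

2


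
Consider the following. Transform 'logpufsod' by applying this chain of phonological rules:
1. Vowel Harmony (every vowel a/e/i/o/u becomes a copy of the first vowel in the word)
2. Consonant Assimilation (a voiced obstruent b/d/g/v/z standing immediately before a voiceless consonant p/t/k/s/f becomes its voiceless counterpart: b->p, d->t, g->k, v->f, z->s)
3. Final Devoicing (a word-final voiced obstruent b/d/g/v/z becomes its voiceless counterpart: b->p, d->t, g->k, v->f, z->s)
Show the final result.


Starting form: 'logpufsod'
Rule 1: Vowel Harmony: all vowels become 'o' (matching first vowel). 'logpufsod' -> 'logpofsod'
Rule 2: Consonant Assimilation: voiced obstruent before voiceless consonant becomes voiceless ('gp' -> 'kp'). 'logpofsod' -> 'lokpofsod'
Rule 3: Final Devoicing: word-final voiced obstruent 'd' becomes voiceless 't'. 'lokpofsod' -> 'lokpofsot'
Final form: 'lokpofsot'

lokpofsot


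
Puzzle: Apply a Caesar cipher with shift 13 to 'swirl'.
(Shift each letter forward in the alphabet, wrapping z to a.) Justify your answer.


Shift each letter by 13: s -> f, w -> j, i -> v, r -> e, l -> y. Result: 'fjvey'.

fjvey


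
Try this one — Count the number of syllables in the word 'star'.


Break 'star' into syllables: star -> star = 1 syllable

1 syllable


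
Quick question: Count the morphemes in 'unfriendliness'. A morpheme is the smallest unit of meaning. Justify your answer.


Decomposition: un- (prefix) + friend (root) + -ly (suffix) + -ness (suffix) = 4 morpheme(s)

4 morphemes


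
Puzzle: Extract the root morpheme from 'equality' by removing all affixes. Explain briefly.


Remove suffix '-ity' from 'equality' to get root 'equal'.

equal


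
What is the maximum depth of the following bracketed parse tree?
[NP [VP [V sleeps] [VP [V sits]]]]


Count bracket nesting levels:
'[' at pos 0: depth = 1
'[' at pos 4: depth = 2
'[' at pos 8: depth = 3
'[' at pos 19: depth = 3
'[' at pos 23: depth = 4
Maximum depth reached: 4

4


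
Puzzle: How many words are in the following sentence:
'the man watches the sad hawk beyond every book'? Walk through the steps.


Split into words: the | man | watches | the | sad | hawk | beyond | every | book = 9 words.

9


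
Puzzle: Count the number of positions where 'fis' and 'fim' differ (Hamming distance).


Alignment:
Position 1: 'f' vs 'f' = match
Position 2: 'i' vs 'i' = match
Position 3: 's' vs 'm' = DIFFER
Total differences: 1

1


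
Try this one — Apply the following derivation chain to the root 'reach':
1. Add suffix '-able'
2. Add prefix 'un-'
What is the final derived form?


Step 1: Add suffix '-able' to 'reach' = 'reachable'
Step 2: Add prefix 'un-' to 'reachable' = 'unreachable'

unreachable


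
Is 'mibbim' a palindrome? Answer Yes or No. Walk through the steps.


Forward: 'mibbim'
Reversed: 'mibbim'
They are identical.

Yes


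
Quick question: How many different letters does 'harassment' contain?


Unique letters in 'harassment': {a, e, h, m, n, r, s, t} = 8 distinct letters.

8


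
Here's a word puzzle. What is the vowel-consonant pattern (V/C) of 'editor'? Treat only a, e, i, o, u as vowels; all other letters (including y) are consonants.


Letter mapping: e = V, d = C, i = V, t = C, o = V, r = C.

VCVCVC


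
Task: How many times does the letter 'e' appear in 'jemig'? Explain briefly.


Letter 'e' in 'jemig': found at position(s) 2 = 1 occurrence(s).

1


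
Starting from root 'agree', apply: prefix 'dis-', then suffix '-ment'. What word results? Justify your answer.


Step 1: Add prefix 'dis-' to 'agree' = 'disagree'
Step 2: Add suffix '-ment' to 'disagree' = 'disagreement'

disagreement


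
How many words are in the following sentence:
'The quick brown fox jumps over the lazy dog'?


Split into words: The | quick | brown | fox | jumps | over | the | lazy | dog = 9 words.

9


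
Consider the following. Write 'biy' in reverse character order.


Reverse 'biy' character by character: 'yib'.

yib


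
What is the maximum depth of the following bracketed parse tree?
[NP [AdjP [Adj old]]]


Count bracket nesting levels:
'[' at pos 0: depth = 1
'[' at pos 4: depth = 2
'[' at pos 10: depth = 3
Maximum depth reached: 3

3


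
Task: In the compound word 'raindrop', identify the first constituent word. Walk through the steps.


Split 'raindrop' into 'rain' + 'drop'. The first part is 'rain'.

rain


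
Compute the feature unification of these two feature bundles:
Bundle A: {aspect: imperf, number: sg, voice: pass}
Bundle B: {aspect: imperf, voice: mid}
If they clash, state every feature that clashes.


Compare features:
aspect: A=imperf vs B=imperf -> unified: imperf
number: A=sg vs B=_ -> unified: sg
voice: A=pass vs B=mid -> CLASH
Clash detected on feature 'voice' (pass vs mid); unification fails.

CLASH on 'voice' (pass vs mid)


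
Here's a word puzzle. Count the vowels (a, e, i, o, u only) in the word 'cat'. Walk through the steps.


Vowels in 'cat': a = 1 vowels.

1


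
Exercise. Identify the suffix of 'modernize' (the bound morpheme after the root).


The word 'modernize' = 'modern' (root) + '-ize' (suffix). The suffix is '-ize'.

ize


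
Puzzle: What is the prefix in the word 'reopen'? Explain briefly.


The word 'reopen' = 're' (prefix) + 'open' (root). The prefix is 're'.

re


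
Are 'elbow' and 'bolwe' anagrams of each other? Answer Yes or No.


Sorted letters of 'elbow': 'below'
Sorted letters of 'bolwe': 'below'
They match.

Yes


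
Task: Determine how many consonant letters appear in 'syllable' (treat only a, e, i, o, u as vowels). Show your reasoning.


Consonants in 'syllable': s, y, l, l, b, l = 6 consonants.

6


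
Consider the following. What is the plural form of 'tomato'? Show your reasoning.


Apply rule: Add -es (consonant + o). 'tomato' becomes 'tomatoes'.

tomatoes


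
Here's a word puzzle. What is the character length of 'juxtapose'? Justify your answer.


Spell out 'juxtapose' and number each letter: j(1), u(2), x(3), t(4), a(5), p(6), o(7), s(8), e(9). Total: 9 letters.

9


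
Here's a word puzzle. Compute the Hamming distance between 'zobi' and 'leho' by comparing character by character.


Alignment:
Position 1: 'z' vs 'l' = DIFFER
Position 2: 'o' vs 'e' = DIFFER
Position 3: 'b' vs 'h' = DIFFER
Position 4: 'i' vs 'o' = DIFFER
Total differences: 4

4


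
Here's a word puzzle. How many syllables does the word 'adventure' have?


Break 'adventure' into syllables: ad-ven-ture -> ad | ven | ture = 3 syllables

3 syllables


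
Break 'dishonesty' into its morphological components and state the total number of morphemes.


Step 1: Identify prefix: 'dis' (meaning: not/apart)
Step 2: Identify root: 'honest'
Step 3: Identify suffix(es): 'y'
Decomposition: dis- (prefix: not/apart) + honest (root) + -y (suffix: quality)
Total morphemes: 3

3 morphemes (dis- (prefix: not/apart) + honest (root) + -y (suffix: quality))


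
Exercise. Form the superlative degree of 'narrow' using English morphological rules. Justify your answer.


Apply superlative formation (add -est): 'narrow' -> 'narrowest'.

narrowest


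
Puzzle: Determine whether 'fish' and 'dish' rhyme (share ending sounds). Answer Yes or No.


Rime (stressed vowel + following sounds) of 'fish': -ish = /ɪʃ/
Rime of 'dish': -ish = /ɪʃ/
/ɪʃ/ and /ɪʃ/ are the same ending sound, so the words rhyme.

Yes


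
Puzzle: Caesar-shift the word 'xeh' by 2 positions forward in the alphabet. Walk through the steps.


Shift each letter by 2: x -> z, e -> g, h -> j. Result: 'zgj'.

zgj


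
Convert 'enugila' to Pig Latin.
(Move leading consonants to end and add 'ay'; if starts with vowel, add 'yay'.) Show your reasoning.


'enugila' starts with a vowel, so add 'yay': 'enugilayay'.

enugilayay


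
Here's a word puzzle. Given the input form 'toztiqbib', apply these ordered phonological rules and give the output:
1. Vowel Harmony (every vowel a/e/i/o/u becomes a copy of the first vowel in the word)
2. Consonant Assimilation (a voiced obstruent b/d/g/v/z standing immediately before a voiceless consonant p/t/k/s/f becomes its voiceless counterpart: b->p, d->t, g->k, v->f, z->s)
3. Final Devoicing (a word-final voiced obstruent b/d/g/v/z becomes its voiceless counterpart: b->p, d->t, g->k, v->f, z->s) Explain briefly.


Starting form: 'toztiqbib'
Rule 1: Vowel Harmony: all vowels become 'o' (matching first vowel). 'toztiqbib' -> 'toztoqbob'
Rule 2: Consonant Assimilation: voiced obstruent before voiceless consonant becomes voiceless ('zt' -> 'st'). 'toztoqbob' -> 'tostoqbob'
Rule 3: Final Devoicing: word-final voiced obstruent 'b' becomes voiceless 'p'. 'tostoqbob' -> 'tostoqbop'
Final form: 'tostoqbop'

tostoqbop


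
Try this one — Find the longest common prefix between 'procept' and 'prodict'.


Compare from the start: 3 characters match: 'pro'. Mismatch at position 4: 'c' vs 'd'.

pro


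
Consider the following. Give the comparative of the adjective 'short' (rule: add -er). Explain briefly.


Apply comparative formation (add -er): 'short' -> 'shorter'.

shorter


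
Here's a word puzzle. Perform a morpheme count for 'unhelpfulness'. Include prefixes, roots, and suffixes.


Decomposition: un- (prefix) + help (root) + -ful (suffix) + -ness (suffix) = 4 morpheme(s)

4 morphemes


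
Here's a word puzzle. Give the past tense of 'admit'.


Apply rule: Double final consonant and add -ed. 'admit' becomes 'admitted'.

admitted


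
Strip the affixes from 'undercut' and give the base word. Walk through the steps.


Remove prefix 'under' from 'undercut' to get root 'cut'.

cut


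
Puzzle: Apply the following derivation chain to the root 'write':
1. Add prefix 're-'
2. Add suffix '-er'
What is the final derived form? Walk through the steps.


Step 1: Add prefix 're-' to 'write' = 'rewrite'
Step 2: Add suffix '-er' to 'rewrite' = 'rewriter'

rewriter


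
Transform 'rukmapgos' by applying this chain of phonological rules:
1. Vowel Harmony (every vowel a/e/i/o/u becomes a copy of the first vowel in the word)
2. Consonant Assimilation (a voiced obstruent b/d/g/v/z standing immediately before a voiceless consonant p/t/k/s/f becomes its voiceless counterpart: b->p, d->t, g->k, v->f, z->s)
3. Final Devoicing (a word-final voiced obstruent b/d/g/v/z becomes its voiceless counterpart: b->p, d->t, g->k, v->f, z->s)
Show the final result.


Starting form: 'rukmapgos'
Rule 1: Vowel Harmony: all vowels become 'u' (matching first vowel). 'rukmapgos' -> 'rukmupgus'
Rule 2: Consonant Assimilation: no voiced obstruent (b/d/g/v/z) stands immediately before a voiceless consonant (p/t/k/s/f). No change.
Rule 3: Final Devoicing: final consonant 's' is not one of the voiced obstruents b/d/g/v/z. No change.
Final form: 'rukmupgus'

rukmupgus


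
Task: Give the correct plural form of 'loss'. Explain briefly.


Apply rule: Add -es (sibilant/fricative ending). 'loss' becomes 'losses'.

losses


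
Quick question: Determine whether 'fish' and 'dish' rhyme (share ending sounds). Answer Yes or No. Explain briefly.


Rime (stressed vowel + following sounds) of 'fish': -ish = /ɪʃ/
Rime of 'dish': -ish = /ɪʃ/
/ɪʃ/ and /ɪʃ/ are the same ending sound, so the words rhyme.

Yes


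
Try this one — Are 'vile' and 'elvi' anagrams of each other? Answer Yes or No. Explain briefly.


Sorted letters of 'vile': 'eilv'
Sorted letters of 'elvi': 'eilv'
They match.

Yes


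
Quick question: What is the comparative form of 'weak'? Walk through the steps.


Apply comparative formation (add -er): 'weak' -> 'weaker'.

weaker


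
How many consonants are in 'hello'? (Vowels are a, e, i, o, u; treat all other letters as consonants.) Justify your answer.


Consonants in 'hello': h, l, l = 3 consonants.

3


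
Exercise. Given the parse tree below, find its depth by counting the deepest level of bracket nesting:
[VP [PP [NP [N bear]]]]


Count bracket nesting levels:
'[' at pos 0: depth = 1
'[' at pos 4: depth = 2
'[' at pos 8: depth = 3
'[' at pos 12: depth = 4
Maximum depth reached: 4

4


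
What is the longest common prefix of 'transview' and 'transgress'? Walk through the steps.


Compare from the start: 5 characters match: 'trans'. Mismatch at position 6: 'v' vs 'g'.

trans


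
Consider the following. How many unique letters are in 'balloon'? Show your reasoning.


Unique letters in 'balloon': {a, b, l, n, o} = 5 distinct letters.

5


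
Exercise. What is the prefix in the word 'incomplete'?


The word 'incomplete' = 'in' (prefix) + 'complete' (root). The prefix is 'in'.

in


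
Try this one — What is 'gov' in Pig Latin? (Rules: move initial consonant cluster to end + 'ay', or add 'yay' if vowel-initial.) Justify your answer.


'gov': move consonant cluster 'g' to end and add 'ay': 'ovgay'.

ovgay


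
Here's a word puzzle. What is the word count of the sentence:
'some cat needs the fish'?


Split into words: some | cat | needs | the | fish = 5 words.

5


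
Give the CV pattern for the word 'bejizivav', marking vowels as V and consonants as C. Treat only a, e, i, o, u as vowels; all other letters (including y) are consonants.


Letter mapping: b = C, e = V, j = C, i = V, z = C, i = V, v = C, a = V, v = C.

CVCVCVCVC


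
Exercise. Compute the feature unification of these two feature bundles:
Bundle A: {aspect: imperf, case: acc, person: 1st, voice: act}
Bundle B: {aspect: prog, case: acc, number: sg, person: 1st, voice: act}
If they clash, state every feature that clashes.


Compare features:
aspect: A=imperf vs B=prog -> CLASH
case: A=acc vs B=acc -> unified: acc
number: A=_ vs B=sg -> unified: sg
person: A=1st vs B=1st -> unified: 1st
voice: A=act vs B=act -> unified: act
Clash detected on feature 'aspect' (imperf vs prog); unification fails.

CLASH on 'aspect' (imperf vs prog)


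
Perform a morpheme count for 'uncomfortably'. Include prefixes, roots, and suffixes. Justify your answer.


Decomposition: un- (prefix) + comfort (root) + -able (suffix) + -ly (suffix) = 4 morpheme(s)

4 morphemes


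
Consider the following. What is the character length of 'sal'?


Spell out 'sal' and number each letter: s(1), a(2), l(3). Total: 3 letters.

3


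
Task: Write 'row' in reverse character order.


Reverse 'row' character by character: 'wor'.

wor


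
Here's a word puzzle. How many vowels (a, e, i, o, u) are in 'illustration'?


Vowels in 'illustration': i, u, a, i, o = 5 vowels.

5


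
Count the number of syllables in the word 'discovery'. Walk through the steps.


Break 'discovery' into syllables: dis-cov-er-y -> dis | cov | er | y = 4 syllables

4 syllables


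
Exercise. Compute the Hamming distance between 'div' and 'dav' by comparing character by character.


Alignment:
Position 1: 'd' vs 'd' = match
Position 2: 'i' vs 'a' = DIFFER
Position 3: 'v' vs 'v' = match
Total differences: 1

1


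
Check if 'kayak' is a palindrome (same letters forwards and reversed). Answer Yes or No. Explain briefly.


Forward: 'kayak'
Reversed: 'kayak'
They are identical.

Yes


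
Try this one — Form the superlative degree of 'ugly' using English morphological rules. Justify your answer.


Apply superlative formation (consonant + y: change y to i, add -est): 'ugly' -> 'ugliest'.

ugliest


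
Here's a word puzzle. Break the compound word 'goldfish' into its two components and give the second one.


Split 'goldfish' into 'gold' + 'fish'. The second part is 'fish'.

fish


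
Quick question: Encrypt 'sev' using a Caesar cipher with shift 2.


Shift each letter by 2: s -> u, e -> g, v -> x. Result: 'ugx'.

ugx


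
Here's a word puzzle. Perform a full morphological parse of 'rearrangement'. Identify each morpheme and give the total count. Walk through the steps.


Step 1: Identify prefix: 're' (meaning: again)
Step 2: Identify root: 'arrange'
Step 3: Identify suffix(es): 'ment'
Decomposition: re- (prefix: again) + arrange (root) + -ment (suffix: action/result)
Total morphemes: 3

3 morphemes (re- (prefix: again) + arrange (root) + -ment (suffix: action/result))


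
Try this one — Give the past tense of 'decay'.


Apply rule: Add -ed. 'decay' becomes 'decayed'.

decayed


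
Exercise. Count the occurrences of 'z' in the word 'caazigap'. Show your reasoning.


Letter 'z' in 'caazigap': found at position(s) 4 = 1 occurrence(s).

1


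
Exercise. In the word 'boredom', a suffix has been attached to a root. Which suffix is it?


The word 'boredom' = 'bore' (root) + '-dom' (suffix). The suffix is '-dom'.

dom


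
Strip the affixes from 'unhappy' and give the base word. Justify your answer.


Remove prefix 'un' from 'unhappy' to get root 'happy'.

happy


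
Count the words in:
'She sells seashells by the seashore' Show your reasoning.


Split into words: She | sells | seashells | by | the | seashore = 6 words.

6


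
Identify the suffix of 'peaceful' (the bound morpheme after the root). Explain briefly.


The word 'peaceful' = 'peace' (root) + '-ful' (suffix). The suffix is '-ful'.

ful


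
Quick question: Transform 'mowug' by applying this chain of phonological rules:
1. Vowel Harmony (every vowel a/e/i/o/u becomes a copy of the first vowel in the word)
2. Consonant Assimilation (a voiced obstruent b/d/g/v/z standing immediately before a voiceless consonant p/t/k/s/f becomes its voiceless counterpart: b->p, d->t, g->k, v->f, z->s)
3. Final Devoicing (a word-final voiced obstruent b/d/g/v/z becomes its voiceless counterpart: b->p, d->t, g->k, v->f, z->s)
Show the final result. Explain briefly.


Starting form: 'mowug'
Rule 1: Vowel Harmony: all vowels become 'o' (matching first vowel). 'mowug' -> 'mowog'
Rule 2: Consonant Assimilation: no voiced obstruent (b/d/g/v/z) stands immediately before a voiceless consonant (p/t/k/s/f). No change.
Rule 3: Final Devoicing: word-final voiced obstruent 'g' becomes voiceless 'k'. 'mowog' -> 'mowok'
Final form: 'mowok'

mowok


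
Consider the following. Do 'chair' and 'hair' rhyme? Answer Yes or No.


Rime (stressed vowel + following sounds) of 'chair': -air = /ɛər/
Rime of 'hair': -air = /ɛər/
/ɛər/ and /ɛər/ are the same ending sound, so the words rhyme.

Yes


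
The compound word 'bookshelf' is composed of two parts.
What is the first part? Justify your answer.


Split 'bookshelf' into 'book' + 'shelf'. The first part is 'book'.

book


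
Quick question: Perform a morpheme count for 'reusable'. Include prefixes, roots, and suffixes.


Decomposition: re- (prefix) + use (root) + -able (suffix) = 3 morpheme(s)

3 morphemes


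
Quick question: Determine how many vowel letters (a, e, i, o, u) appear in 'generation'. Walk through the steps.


Vowels in 'generation': e, e, a, i, o = 5 vowels.

5
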